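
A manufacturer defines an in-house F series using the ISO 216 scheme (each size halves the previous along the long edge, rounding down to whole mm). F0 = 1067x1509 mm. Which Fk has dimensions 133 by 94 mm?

F7

F0: 1067 × 1509 mm
F1: 754 × 1067 mm
F2: 533 × 754 mm
F3: 377 × 533 mm
F4: 266 × 377 mm
F5: 188 × 266 mm
F6: 133 × 188 mm
F7: 94 × 133 mm
F8: 66 × 94 mm
→ matches F7.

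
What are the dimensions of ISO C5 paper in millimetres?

162 × 229 mm

C0 = 917 × 1297 mm (C0 is the geometric mean of A0 and B0, aspect 1:√2).
C1: ⌊1297/2⌋ × 917 = 648 × 917 mm
C2: ⌊917/2⌋ × 648 = 458 × 648 mm
C3: ⌊648/2⌋ × 458 = 324 × 458 mm
C4: ⌊458/2⌋ × 324 = 229 × 324 mm
C5: ⌊324/2⌋ × 229 = 162 × 229 mm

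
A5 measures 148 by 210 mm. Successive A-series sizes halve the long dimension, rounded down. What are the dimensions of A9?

37 × 52 mm

A6: ⌊210/2⌋ × 148 = 105 × 148 mm
A7: ⌊148/2⌋ × 105 = 74 × 105 mm
A8: ⌊105/2⌋ × 74 = 52 × 74 mm
A9: ⌊74/2⌋ × 52 = 37 × 52 mm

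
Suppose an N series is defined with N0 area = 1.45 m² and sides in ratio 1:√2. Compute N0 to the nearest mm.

Let the short side be w mm. Then w · w√2 = 1.45 m² = 1,450,000 mm².
w² = 1,450,000/√2, so w ≈ 1012.6 mm; long side = w√2 ≈ 1432.0 mm.

1013 × 1432 mm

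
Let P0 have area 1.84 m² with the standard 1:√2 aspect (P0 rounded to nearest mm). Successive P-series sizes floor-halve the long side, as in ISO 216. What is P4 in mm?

285 × 403 mm

Let P0's short side be w mm. w · w√2 = 1.84 m² = 1,840,000 mm², so w ≈ 1140.6 mm and w√2 ≈ 1613.1 mm → P0 = 1141 × 1613 mm.
P1: ⌊1613/2⌋ × 1141 = 806 × 1141 mm
P2: ⌊1141/2⌋ × 806 = 570 × 806 mm
P3: ⌊806/2⌋ × 570 = 403 × 570 mm
P4: ⌊570/2⌋ × 403 = 285 × 403 mm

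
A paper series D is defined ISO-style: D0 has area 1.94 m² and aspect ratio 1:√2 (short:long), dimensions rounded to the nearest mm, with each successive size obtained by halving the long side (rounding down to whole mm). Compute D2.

585 × 828 mm

Let D0's short side be w mm. w · w√2 = 1.94 m² = 1,940,000 mm², so w ≈ 1171.2 mm and w√2 ≈ 1656.4 mm → D0 = 1171 × 1656 mm.
D1: ⌊1656/2⌋ × 1171 = 828 × 1171 mm
D2: ⌊1171/2⌋ × 828 = 585 × 828 mm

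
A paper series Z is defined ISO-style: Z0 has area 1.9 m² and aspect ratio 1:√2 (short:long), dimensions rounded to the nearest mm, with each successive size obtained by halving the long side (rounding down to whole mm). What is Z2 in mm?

579 × 819 mm

Let Z0's short side be w mm. w · w√2 = 1.9 m² = 1,900,000 mm², so w ≈ 1159.1 mm and w√2 ≈ 1639.2 mm → Z0 = 1159 × 1639 mm.
Z1: ⌊1639/2⌋ × 1159 = 819 × 1159 mm
Z2: ⌊1159/2⌋ × 819 = 579 × 819 mm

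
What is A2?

A0 = 841 × 1189 mm (A0 has area 1 m², aspect 1:√2).
A1: ⌊1189/2⌋ × 841 = 594 × 841 mm
A2: ⌊841/2⌋ × 594 = 420 × 594 mm

420 × 594 mm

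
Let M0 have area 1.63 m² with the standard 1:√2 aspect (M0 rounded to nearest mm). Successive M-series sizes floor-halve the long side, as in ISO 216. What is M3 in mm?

379 × 537 mm

Let M0's short side be w mm. w · w√2 = 1.63 m² = 1,630,000 mm², so w ≈ 1073.6 mm and w√2 ≈ 1518.3 mm → M0 = 1074 × 1518 mm.
M1: ⌊1518/2⌋ × 1074 = 759 × 1074 mm
M2: ⌊1074/2⌋ × 759 = 537 × 759 mm
M3: ⌊759/2⌋ × 537 = 379 × 537 mm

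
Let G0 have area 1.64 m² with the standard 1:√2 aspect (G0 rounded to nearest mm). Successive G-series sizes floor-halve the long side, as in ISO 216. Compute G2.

538 × 761 mm

Let G0's short side be w mm. w · w√2 = 1.64 m² = 1,640,000 mm², so w ≈ 1076.9 mm and w√2 ≈ 1522.9 mm → G0 = 1077 × 1523 mm.
G1: ⌊1523/2⌋ × 1077 = 761 × 1077 mm
G2: ⌊1077/2⌋ × 761 = 538 × 761 mm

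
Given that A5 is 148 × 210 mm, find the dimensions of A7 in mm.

A6: ⌊210/2⌋ × 148 = 105 × 148 mm
A7: ⌊148/2⌋ × 105 = 74 × 105 mm

74 × 105 mm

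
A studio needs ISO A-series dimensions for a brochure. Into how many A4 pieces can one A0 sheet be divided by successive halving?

16

A0 = 841 × 1189 mm; A4 = 210 × 297 mm.
Each halving step doubles the count; 4 steps from A0 to A4.
2^4 = 16.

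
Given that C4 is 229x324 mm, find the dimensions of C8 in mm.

57 × 81 mm

C5: ⌊324/2⌋ × 229 = 162 × 229 mm
C6: ⌊229/2⌋ × 162 = 114 × 162 mm
C7: ⌊162/2⌋ × 114 = 81 × 114 mm
C8: ⌊114/2⌋ × 81 = 57 × 81 mm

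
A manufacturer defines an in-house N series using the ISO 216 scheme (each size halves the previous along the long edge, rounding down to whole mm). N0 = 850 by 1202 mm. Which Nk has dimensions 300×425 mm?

N3

N0: 850 × 1202 mm
N1: 601 × 850 mm
N2: 425 × 601 mm
N3: 300 × 425 mm
N4: 212 × 300 mm
→ matches N3.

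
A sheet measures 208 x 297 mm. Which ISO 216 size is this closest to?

A4 (210 × 297 mm)

Aspect ratio 297/208 ≈ 1.428 — close to the ISO √2 ≈ 1.414.
In the A-series (A0 area = 1 m²): A4 = 210 × 297 mm.
Off by 2 mm total — nearest standard size.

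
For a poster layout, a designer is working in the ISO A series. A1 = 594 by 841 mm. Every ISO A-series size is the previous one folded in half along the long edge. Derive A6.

A2: ⌊841/2⌋ × 594 = 420 × 594 mm
A3: ⌊594/2⌋ × 420 = 297 × 420 mm
A4: ⌊420/2⌋ × 297 = 210 × 297 mm
A5: ⌊297/2⌋ × 210 = 148 × 210 mm
A6: ⌊210/2⌋ × 148 = 105 × 148 mm

105 × 148 mm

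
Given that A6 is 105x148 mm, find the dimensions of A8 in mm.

52 × 74 mm

A7: ⌊148/2⌋ × 105 = 74 × 105 mm
A8: ⌊105/2⌋ × 74 = 52 × 74 mm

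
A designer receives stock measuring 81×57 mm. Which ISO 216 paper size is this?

C8 (57 × 81 mm)

Aspect ratio 81/57 ≈ 1.421 — close to the ISO √2 ≈ 1.414.
In the C-series (envelope sizes, between A and B): C8 = 57 × 81 mm.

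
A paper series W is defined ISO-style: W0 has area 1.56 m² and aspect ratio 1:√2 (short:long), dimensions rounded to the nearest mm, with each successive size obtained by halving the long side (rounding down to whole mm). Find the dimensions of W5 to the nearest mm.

Let W0's short side be w mm. w · w√2 = 1.56 m² = 1,560,000 mm², so w ≈ 1050.3 mm and w√2 ≈ 1485.3 mm → W0 = 1050 × 1485 mm.
W1: ⌊1485/2⌋ × 1050 = 742 × 1050 mm
W2: ⌊1050/2⌋ × 742 = 525 × 742 mm
W3: ⌊742/2⌋ × 525 = 371 × 525 mm
W4: ⌊525/2⌋ × 371 = 262 × 371 mm
W5: ⌊371/2⌋ × 262 = 185 × 262 mm

185 × 262 mm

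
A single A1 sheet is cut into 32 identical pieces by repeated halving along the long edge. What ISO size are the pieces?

A6

32 = 2^5, so 5 halving steps.
A1 → A2 → … → A6 after 5 steps.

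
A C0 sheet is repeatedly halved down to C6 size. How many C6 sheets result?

Each ISO step halves the sheet: 1 × C0 → 2 × C1 → 4 × C2 → 8 × C3 → …
From C0 to C6 is 6 halving steps: 2^6 = 64.

64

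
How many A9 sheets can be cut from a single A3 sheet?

A3 = 297 × 420 mm; A9 = 37 × 52 mm.
Each halving step doubles the count; 6 steps from A3 to A9.
2^6 = 64.

64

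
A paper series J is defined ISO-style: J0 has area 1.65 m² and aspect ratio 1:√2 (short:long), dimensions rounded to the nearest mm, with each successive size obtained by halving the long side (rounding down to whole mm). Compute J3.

Let J0's short side be w mm. w · w√2 = 1.65 m² = 1,650,000 mm², so w ≈ 1080.2 mm and w√2 ≈ 1527.6 mm → J0 = 1080 × 1528 mm.
J1: ⌊1528/2⌋ × 1080 = 764 × 1080 mm
J2: ⌊1080/2⌋ × 764 = 540 × 764 mm
J3: ⌊764/2⌋ × 540 = 382 × 540 mm

382 × 540 mm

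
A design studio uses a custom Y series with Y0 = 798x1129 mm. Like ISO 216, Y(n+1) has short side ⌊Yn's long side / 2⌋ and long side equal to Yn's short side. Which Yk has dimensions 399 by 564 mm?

Y0: 798 × 1129 mm
Y1: 564 × 798 mm
Y2: 399 × 564 mm
Y3: 282 × 399 mm
→ matches Y2.

Y2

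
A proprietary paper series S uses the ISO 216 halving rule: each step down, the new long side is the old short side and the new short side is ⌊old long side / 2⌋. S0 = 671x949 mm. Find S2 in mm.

335 × 474 mm

S1: ⌊949/2⌋ × 671 = 474 × 671 mm
S2: ⌊671/2⌋ × 474 = 335 × 474 mm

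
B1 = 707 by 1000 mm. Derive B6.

B2: ⌊1000/2⌋ × 707 = 500 × 707 mm
B3: ⌊707/2⌋ × 500 = 353 × 500 mm
B4: ⌊500/2⌋ × 353 = 250 × 353 mm
B5: ⌊353/2⌋ × 250 = 176 × 250 mm
B6: ⌊250/2⌋ × 176 = 125 × 176 mm

125 × 176 mm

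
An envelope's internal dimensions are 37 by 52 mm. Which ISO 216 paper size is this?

A9 (37 × 52 mm)

Aspect ratio 52/37 ≈ 1.405 — close to the ISO √2 ≈ 1.414.
In the A-series (A0 area = 1 m²): A9 = 37 × 52 mm.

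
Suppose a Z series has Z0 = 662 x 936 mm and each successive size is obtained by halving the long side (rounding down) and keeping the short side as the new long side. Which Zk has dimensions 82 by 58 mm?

Z0: 662 × 936 mm
Z1: 468 × 662 mm
Z2: 331 × 468 mm
Z3: 234 × 331 mm
Z4: 165 × 234 mm
Z5: 117 × 165 mm
Z6: 82 × 117 mm
Z7: 58 × 82 mm
Z8: 41 × 58 mm
→ matches Z7.

Z7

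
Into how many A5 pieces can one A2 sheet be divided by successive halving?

8

Each ISO step halves the sheet: 1 × A2 → 2 × A3 → 4 × A4 → 8 × A5
From A2 to A5 is 3 halving steps: 2^3 = 8.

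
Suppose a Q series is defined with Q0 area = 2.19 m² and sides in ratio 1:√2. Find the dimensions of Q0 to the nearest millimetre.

1244 × 1760 mm

Let the short side be w mm. Then w · w√2 = 2.19 m² = 2,190,000 mm².
w² = 2,190,000/√2, so w ≈ 1244.4 mm; long side = w√2 ≈ 1759.9 mm.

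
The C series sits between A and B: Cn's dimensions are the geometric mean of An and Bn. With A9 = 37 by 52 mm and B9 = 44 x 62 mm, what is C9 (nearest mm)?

Short side: √(37 · 44) = √1628 ≈ 40.3 → 40 mm
Long side: √(52 · 62) = √3224 ≈ 56.8 → 57 mm

40 × 57 mm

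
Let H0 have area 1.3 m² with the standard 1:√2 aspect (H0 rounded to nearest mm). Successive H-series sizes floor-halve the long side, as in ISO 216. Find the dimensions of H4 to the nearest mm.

239 × 339 mm

Let H0's short side be w mm. w · w√2 = 1.3 m² = 1,300,000 mm², so w ≈ 958.8 mm and w√2 ≈ 1355.9 mm → H0 = 959 × 1356 mm.
H1: ⌊1356/2⌋ × 959 = 678 × 959 mm
H2: ⌊959/2⌋ × 678 = 479 × 678 mm
H3: ⌊678/2⌋ × 479 = 339 × 479 mm
H4: ⌊479/2⌋ × 339 = 239 × 339 mm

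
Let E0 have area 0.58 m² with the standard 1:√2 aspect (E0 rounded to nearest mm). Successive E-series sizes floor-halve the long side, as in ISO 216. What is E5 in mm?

Let E0's short side be w mm. w · w√2 = 0.58 m² = 580,000 mm², so w ≈ 640.4 mm and w√2 ≈ 905.7 mm → E0 = 640 × 906 mm.
E1: ⌊906/2⌋ × 640 = 453 × 640 mm
E2: ⌊640/2⌋ × 453 = 320 × 453 mm
E3: ⌊453/2⌋ × 320 = 226 × 320 mm
E4: ⌊320/2⌋ × 226 = 160 × 226 mm
E5: ⌊226/2⌋ × 160 = 113 × 160 mm

113 × 160 mm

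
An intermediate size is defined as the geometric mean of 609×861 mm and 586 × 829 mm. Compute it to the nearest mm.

597 × 845 mm

Short side: √(609 · 586) = √356874 ≈ 597.4 → 597 mm
Long side: √(861 · 829) = √713769 ≈ 844.8 → 845 mm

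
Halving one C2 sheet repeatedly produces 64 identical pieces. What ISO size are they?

64 = 2^6, so 6 halving steps.
C2 → C3 → … → C8 after 6 steps.

C8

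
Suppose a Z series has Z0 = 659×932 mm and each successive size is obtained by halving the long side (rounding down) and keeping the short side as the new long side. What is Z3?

233 × 329 mm

Z1: ⌊932/2⌋ × 659 = 466 × 659 mm
Z2: ⌊659/2⌋ × 466 = 329 × 466 mm
Z3: ⌊466/2⌋ × 329 = 233 × 329 mm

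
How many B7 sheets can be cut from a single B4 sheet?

8

Each ISO step halves the sheet: 1 × B4 → 2 × B5 → 4 × B6 → 8 × B7
From B4 to B7 is 3 halving steps: 2^3 = 8.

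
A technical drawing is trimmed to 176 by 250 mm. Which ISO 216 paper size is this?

Aspect ratio 250/176 ≈ 1.420 — close to the ISO √2 ≈ 1.414.
In the B-series (B0 = 1000 × 1414 mm): B5 = 176 × 250 mm.

B5 (176 × 250 mm)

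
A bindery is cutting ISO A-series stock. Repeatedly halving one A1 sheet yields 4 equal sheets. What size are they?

A3

4 = 2^2, so 2 halving steps.
A1 → A2 → … → A3 after 2 steps.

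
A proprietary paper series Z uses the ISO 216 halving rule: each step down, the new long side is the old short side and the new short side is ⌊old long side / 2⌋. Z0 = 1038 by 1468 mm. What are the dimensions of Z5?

183 × 259 mm

Z1 = 734 × 1038 mm (from Z0 by 1 halving).
Z2: ⌊1038/2⌋ × 734 = 519 × 734 mm
Z3: ⌊734/2⌋ × 519 = 367 × 519 mm
Z4: ⌊519/2⌋ × 367 = 259 × 367 mm
Z5: ⌊367/2⌋ × 259 = 183 × 259 mm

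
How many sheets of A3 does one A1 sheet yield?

Each ISO step halves the sheet: 1 × A1 → 2 × A2 → 4 × A3
From A1 to A3 is 2 halving steps: 2^2 = 4.

4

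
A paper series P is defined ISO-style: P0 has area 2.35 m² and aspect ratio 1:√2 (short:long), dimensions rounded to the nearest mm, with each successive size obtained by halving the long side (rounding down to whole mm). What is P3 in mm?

455 × 644 mm

Let P0's short side be w mm. w · w√2 = 2.35 m² = 2,350,000 mm², so w ≈ 1289.1 mm and w√2 ≈ 1823.0 mm → P0 = 1289 × 1823 mm.
P1: ⌊1823/2⌋ × 1289 = 911 × 1289 mm
P2: ⌊1289/2⌋ × 911 = 644 × 911 mm
P3: ⌊911/2⌋ × 644 = 455 × 644 mm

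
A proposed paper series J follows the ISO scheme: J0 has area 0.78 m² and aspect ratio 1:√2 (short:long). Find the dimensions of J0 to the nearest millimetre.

Let the short side be w mm. Then w · w√2 = 0.78 m² = 780,000 mm².
w² = 780,000/√2, so w ≈ 742.7 mm; long side = w√2 ≈ 1050.3 mm.

743 × 1050 mm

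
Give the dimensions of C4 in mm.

229 × 324 mm

C0 = 917 × 1297 mm (C0 is the geometric mean of A0 and B0, aspect 1:√2).
C1: ⌊1297/2⌋ × 917 = 648 × 917 mm
C2: ⌊917/2⌋ × 648 = 458 × 648 mm
C3: ⌊648/2⌋ × 458 = 324 × 458 mm
C4: ⌊458/2⌋ × 324 = 229 × 324 mm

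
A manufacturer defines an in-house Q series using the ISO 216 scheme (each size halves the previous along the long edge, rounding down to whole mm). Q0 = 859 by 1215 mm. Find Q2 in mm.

Q1: ⌊1215/2⌋ × 859 = 607 × 859 mm
Q2: ⌊859/2⌋ × 607 = 429 × 607 mm

429 × 607 mm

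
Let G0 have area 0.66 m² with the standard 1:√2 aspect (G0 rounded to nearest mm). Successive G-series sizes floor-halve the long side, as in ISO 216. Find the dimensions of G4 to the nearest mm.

Let G0's short side be w mm. w · w√2 = 0.66 m² = 660,000 mm², so w ≈ 683.1 mm and w√2 ≈ 966.1 mm → G0 = 683 × 966 mm.
G1: ⌊966/2⌋ × 683 = 483 × 683 mm
G2: ⌊683/2⌋ × 483 = 341 × 483 mm
G3: ⌊483/2⌋ × 341 = 241 × 341 mm
G4: ⌊341/2⌋ × 241 = 170 × 241 mm

170 × 241 mm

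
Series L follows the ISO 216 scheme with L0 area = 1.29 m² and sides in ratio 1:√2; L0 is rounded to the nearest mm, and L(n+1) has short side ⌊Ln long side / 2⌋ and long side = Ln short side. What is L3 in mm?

337 × 477 mm

Let L0's short side be w mm. w · w√2 = 1.29 m² = 1,290,000 mm², so w ≈ 955.1 mm and w√2 ≈ 1350.7 mm → L0 = 955 × 1351 mm.
L1: ⌊1351/2⌋ × 955 = 675 × 955 mm
L2: ⌊955/2⌋ × 675 = 477 × 675 mm
L3: ⌊675/2⌋ × 477 = 337 × 477 mm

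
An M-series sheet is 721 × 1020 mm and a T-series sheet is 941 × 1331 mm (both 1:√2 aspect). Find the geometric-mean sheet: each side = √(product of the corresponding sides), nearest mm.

824 × 1165 mm

Short side: √(721 · 941) = √678461 ≈ 823.7 → 824 mm
Long side: √(1020 · 1331) = √1357620 ≈ 1165.2 → 1165 mm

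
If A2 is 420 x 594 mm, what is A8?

52 × 74 mm

A3: ⌊594/2⌋ × 420 = 297 × 420 mm
A4: ⌊420/2⌋ × 297 = 210 × 297 mm
A5: ⌊297/2⌋ × 210 = 148 × 210 mm
A6: ⌊210/2⌋ × 148 = 105 × 148 mm
A7: ⌊148/2⌋ × 105 = 74 × 105 mm
A8: ⌊105/2⌋ × 74 = 52 × 74 mm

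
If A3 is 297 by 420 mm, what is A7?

A4: ⌊420/2⌋ × 297 = 210 × 297 mm
A5: ⌊297/2⌋ × 210 = 148 × 210 mm
A6: ⌊210/2⌋ × 148 = 105 × 148 mm
A7: ⌊148/2⌋ × 105 = 74 × 105 mm

74 × 105 mm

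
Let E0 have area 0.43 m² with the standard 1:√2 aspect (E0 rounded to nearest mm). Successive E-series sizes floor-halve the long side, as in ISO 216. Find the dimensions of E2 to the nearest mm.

275 × 390 mm

Let E0's short side be w mm. w · w√2 = 0.43 m² = 430,000 mm², so w ≈ 551.4 mm and w√2 ≈ 779.8 mm → E0 = 551 × 780 mm.
E1: ⌊780/2⌋ × 551 = 390 × 551 mm
E2: ⌊551/2⌋ × 390 = 275 × 390 mm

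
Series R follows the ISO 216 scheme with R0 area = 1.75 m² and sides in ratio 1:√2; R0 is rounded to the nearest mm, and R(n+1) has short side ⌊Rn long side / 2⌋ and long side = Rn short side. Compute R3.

393 × 556 mm

Let R0's short side be w mm. w · w√2 = 1.75 m² = 1,750,000 mm², so w ≈ 1112.4 mm and w√2 ≈ 1573.2 mm → R0 = 1112 × 1573 mm.
R1: ⌊1573/2⌋ × 1112 = 786 × 1112 mm
R2: ⌊1112/2⌋ × 786 = 556 × 786 mm
R3: ⌊786/2⌋ × 556 = 393 × 556 mm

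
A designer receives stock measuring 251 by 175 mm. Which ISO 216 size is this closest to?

B5 (176 × 250 mm)

Aspect ratio 251/175 ≈ 1.434 (ISO target is √2 ≈ 1.414).
In the B-series (B0 = 1000 × 1414 mm): B5 = 176 × 250 mm.
Off by 2 mm total — nearest standard size.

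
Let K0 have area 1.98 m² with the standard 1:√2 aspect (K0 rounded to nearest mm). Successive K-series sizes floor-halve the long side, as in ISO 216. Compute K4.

295 × 418 mm

Let K0's short side be w mm. w · w√2 = 1.98 m² = 1,980,000 mm², so w ≈ 1183.2 mm and w√2 ≈ 1673.4 mm → K0 = 1183 × 1673 mm.
K1: ⌊1673/2⌋ × 1183 = 836 × 1183 mm
K2: ⌊1183/2⌋ × 836 = 591 × 836 mm
K3: ⌊836/2⌋ × 591 = 418 × 591 mm
K4: ⌊591/2⌋ × 418 = 295 × 418 mm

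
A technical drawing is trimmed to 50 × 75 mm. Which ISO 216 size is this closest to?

Aspect ratio 75/50 ≈ 1.500 (ISO target is √2 ≈ 1.414).
In the A-series (A0 area = 1 m²): A8 = 52 × 74 mm.
Off by 3 mm total — nearest standard size.

A8 (52 × 74 mm)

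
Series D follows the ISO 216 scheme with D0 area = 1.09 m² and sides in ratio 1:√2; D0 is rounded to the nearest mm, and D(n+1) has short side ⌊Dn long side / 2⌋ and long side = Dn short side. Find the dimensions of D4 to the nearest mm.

219 × 310 mm

Let D0's short side be w mm. w · w√2 = 1.09 m² = 1,090,000 mm², so w ≈ 877.9 mm and w√2 ≈ 1241.6 mm → D0 = 878 × 1242 mm.
D1: ⌊1242/2⌋ × 878 = 621 × 878 mm
D2: ⌊878/2⌋ × 621 = 439 × 621 mm
D3: ⌊621/2⌋ × 439 = 310 × 439 mm
D4: ⌊439/2⌋ × 310 = 219 × 310 mm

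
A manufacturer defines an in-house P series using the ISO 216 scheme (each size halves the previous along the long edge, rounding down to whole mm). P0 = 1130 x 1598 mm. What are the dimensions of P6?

P1: ⌊1598/2⌋ × 1130 = 799 × 1130 mm
P2: ⌊1130/2⌋ × 799 = 565 × 799 mm
P3: ⌊799/2⌋ × 565 = 399 × 565 mm
P4: ⌊565/2⌋ × 399 = 282 × 399 mm
P5: ⌊399/2⌋ × 282 = 199 × 282 mm
P6: ⌊282/2⌋ × 199 = 141 × 199 mm

141 × 199 mm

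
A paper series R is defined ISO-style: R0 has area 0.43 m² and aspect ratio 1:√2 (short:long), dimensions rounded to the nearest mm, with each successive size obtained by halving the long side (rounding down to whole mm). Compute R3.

195 × 275 mm

Let R0's short side be w mm. w · w√2 = 0.43 m² = 430,000 mm², so w ≈ 551.4 mm and w√2 ≈ 779.8 mm → R0 = 551 × 780 mm.
R1: ⌊780/2⌋ × 551 = 390 × 551 mm
R2: ⌊551/2⌋ × 390 = 275 × 390 mm
R3: ⌊390/2⌋ × 275 = 195 × 275 mm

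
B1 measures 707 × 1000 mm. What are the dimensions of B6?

B2: ⌊1000/2⌋ × 707 = 500 × 707 mm
B3: ⌊707/2⌋ × 500 = 353 × 500 mm
B4: ⌊500/2⌋ × 353 = 250 × 353 mm
B5: ⌊353/2⌋ × 250 = 176 × 250 mm
B6: ⌊250/2⌋ × 176 = 125 × 176 mm

125 × 176 mm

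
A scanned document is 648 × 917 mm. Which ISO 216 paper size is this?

Aspect ratio 917/648 ≈ 1.415 — close to the ISO √2 ≈ 1.414.
In the C-series (envelope sizes, between A and B): C1 = 648 × 917 mm.

C1 (648 × 917 mm)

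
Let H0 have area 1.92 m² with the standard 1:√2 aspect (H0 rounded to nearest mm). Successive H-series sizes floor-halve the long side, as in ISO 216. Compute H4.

Let H0's short side be w mm. w · w√2 = 1.92 m² = 1,920,000 mm², so w ≈ 1165.2 mm and w√2 ≈ 1647.8 mm → H0 = 1165 × 1648 mm.
H1: ⌊1648/2⌋ × 1165 = 824 × 1165 mm
H2: ⌊1165/2⌋ × 824 = 582 × 824 mm
H3: ⌊824/2⌋ × 582 = 412 × 582 mm
H4: ⌊582/2⌋ × 412 = 291 × 412 mm

291 × 412 mm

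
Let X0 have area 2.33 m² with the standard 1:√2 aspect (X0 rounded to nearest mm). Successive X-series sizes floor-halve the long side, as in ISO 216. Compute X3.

453 × 642 mm

Let X0's short side be w mm. w · w√2 = 2.33 m² = 2,330,000 mm², so w ≈ 1283.6 mm and w√2 ≈ 1815.2 mm → X0 = 1284 × 1815 mm.
X1: ⌊1815/2⌋ × 1284 = 907 × 1284 mm
X2: ⌊1284/2⌋ × 907 = 642 × 907 mm
X3: ⌊907/2⌋ × 642 = 453 × 642 mm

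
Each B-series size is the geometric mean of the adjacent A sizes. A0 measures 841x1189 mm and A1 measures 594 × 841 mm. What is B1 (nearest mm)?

Short side: √(841 · 594) = √499554 ≈ 706.8 → 707 mm
Long side: √(1189 · 841) = √999949 ≈ 1000.0 → 1000 mm

707 × 1000 mm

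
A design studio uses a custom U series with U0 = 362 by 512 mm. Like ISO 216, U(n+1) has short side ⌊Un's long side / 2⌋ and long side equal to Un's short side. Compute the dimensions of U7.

U1 = 256 × 362 mm (from U0 by 1 halving).
U2: ⌊362/2⌋ × 256 = 181 × 256 mm
U3: ⌊256/2⌋ × 181 = 128 × 181 mm
U4: ⌊181/2⌋ × 128 = 90 × 128 mm
U5: ⌊128/2⌋ × 90 = 64 × 90 mm
U6: ⌊90/2⌋ × 64 = 45 × 64 mm
U7: ⌊64/2⌋ × 45 = 32 × 45 mm

32 × 45 mm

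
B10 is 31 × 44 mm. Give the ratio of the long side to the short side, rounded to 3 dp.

44 / 31 = 1.419
ISO 216 targets √2 ≈ 1.414; the +0.005 deviation is from mm rounding.

1.419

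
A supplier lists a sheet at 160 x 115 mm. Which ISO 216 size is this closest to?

C6 (114 × 162 mm)

Aspect ratio 160/115 ≈ 1.391 (ISO target is √2 ≈ 1.414).
In the C-series (envelope sizes, between A and B): C6 = 114 × 162 mm.
Off by 3 mm total — nearest standard size.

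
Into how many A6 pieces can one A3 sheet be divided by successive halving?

A3 = 297 × 420 mm; A6 = 105 × 148 mm.
Each halving step doubles the count; 3 steps from A3 to A6.
2^3 = 8.

8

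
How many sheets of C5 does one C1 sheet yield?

16

Each ISO step halves the sheet: 1 × C1 → 2 × C2 → 4 × C3 → 8 × C4 → …
From C1 to C5 is 4 halving steps: 2^4 = 16.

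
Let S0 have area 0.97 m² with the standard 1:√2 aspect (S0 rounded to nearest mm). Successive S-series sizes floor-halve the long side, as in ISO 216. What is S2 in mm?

Let S0's short side be w mm. w · w√2 = 0.97 m² = 970,000 mm², so w ≈ 828.2 mm and w√2 ≈ 1171.2 mm → S0 = 828 × 1171 mm.
S1: ⌊1171/2⌋ × 828 = 585 × 828 mm
S2: ⌊828/2⌋ × 585 = 414 × 585 mm

414 × 585 mm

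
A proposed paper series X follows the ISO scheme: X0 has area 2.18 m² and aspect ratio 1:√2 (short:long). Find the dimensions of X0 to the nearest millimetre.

1242 × 1756 mm

Let the short side be w mm. Then w · w√2 = 2.18 m² = 2,180,000 mm².
w² = 2,180,000/√2, so w ≈ 1241.6 mm; long side = w√2 ≈ 1755.8 mm.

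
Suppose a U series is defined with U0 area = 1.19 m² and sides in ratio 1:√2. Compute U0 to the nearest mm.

917 × 1297 mm

Let the short side be w mm. Then w · w√2 = 1.19 m² = 1,190,000 mm².
w² = 1,190,000/√2, so w ≈ 917.3 mm; long side = w√2 ≈ 1297.3 mm.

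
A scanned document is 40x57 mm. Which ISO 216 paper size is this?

C9 (40 × 57 mm)

Aspect ratio 57/40 ≈ 1.425 — close to the ISO √2 ≈ 1.414.
In the C-series (envelope sizes, between A and B): C9 = 40 × 57 mm.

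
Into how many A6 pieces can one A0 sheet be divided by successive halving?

64

Each ISO step halves the sheet: 1 × A0 → 2 × A1 → 4 × A2 → 8 × A3 → …
From A0 to A6 is 6 halving steps: 2^6 = 64.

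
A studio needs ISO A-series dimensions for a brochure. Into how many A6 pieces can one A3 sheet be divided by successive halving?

A3 = 297 × 420 mm; A6 = 105 × 148 mm.
Each halving step doubles the count; 3 steps from A3 to A6.
2^3 = 8.

8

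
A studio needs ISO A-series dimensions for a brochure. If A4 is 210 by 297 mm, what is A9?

37 × 52 mm

A5: ⌊297/2⌋ × 210 = 148 × 210 mm
A6: ⌊210/2⌋ × 148 = 105 × 148 mm
A7: ⌊148/2⌋ × 105 = 74 × 105 mm
A8: ⌊105/2⌋ × 74 = 52 × 74 mm
A9: ⌊74/2⌋ × 52 = 37 × 52 mm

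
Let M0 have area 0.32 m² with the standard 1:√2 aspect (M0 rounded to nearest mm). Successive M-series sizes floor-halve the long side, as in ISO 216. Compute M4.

119 × 168 mm

Let M0's short side be w mm. w · w√2 = 0.32 m² = 320,000 mm², so w ≈ 475.7 mm and w√2 ≈ 672.7 mm → M0 = 476 × 673 mm.
M1: ⌊673/2⌋ × 476 = 336 × 476 mm
M2: ⌊476/2⌋ × 336 = 238 × 336 mm
M3: ⌊336/2⌋ × 238 = 168 × 238 mm
M4: ⌊238/2⌋ × 168 = 119 × 168 mm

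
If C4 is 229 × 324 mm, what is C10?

28 × 40 mm

C5: ⌊324/2⌋ × 229 = 162 × 229 mm
C6: ⌊229/2⌋ × 162 = 114 × 162 mm
C7: ⌊162/2⌋ × 114 = 81 × 114 mm
C8: ⌊114/2⌋ × 81 = 57 × 81 mm
C9: ⌊81/2⌋ × 57 = 40 × 57 mm
C10: ⌊57/2⌋ × 40 = 28 × 40 mm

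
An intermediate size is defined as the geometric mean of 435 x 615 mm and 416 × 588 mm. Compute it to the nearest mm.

425 × 601 mm

Short side: √(435 · 416) = √180960 ≈ 425.4 → 425 mm
Long side: √(615 · 588) = √361620 ≈ 601.3 → 601 mm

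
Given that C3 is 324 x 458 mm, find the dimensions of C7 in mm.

81 × 114 mm

C4: ⌊458/2⌋ × 324 = 229 × 324 mm
C5: ⌊324/2⌋ × 229 = 162 × 229 mm
C6: ⌊229/2⌋ × 162 = 114 × 162 mm
C7: ⌊162/2⌋ × 114 = 81 × 114 mm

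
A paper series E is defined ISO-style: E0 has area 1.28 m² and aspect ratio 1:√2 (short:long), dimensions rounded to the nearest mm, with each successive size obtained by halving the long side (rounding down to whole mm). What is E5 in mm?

Let E0's short side be w mm. w · w√2 = 1.28 m² = 1,280,000 mm², so w ≈ 951.4 mm and w√2 ≈ 1345.4 mm → E0 = 951 × 1345 mm.
E1: ⌊1345/2⌋ × 951 = 672 × 951 mm
E2: ⌊951/2⌋ × 672 = 475 × 672 mm
E3: ⌊672/2⌋ × 475 = 336 × 475 mm
E4: ⌊475/2⌋ × 336 = 237 × 336 mm
E5: ⌊336/2⌋ × 237 = 168 × 237 mm

168 × 237 mm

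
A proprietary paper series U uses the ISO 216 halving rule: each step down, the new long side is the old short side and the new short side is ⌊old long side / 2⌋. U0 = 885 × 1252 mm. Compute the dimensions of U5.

U1 = 626 × 885 mm (from U0 by 1 halving).
U2: ⌊885/2⌋ × 626 = 442 × 626 mm
U3: ⌊626/2⌋ × 442 = 313 × 442 mm
U4: ⌊442/2⌋ × 313 = 221 × 313 mm
U5: ⌊313/2⌋ × 221 = 156 × 221 mm

156 × 221 mm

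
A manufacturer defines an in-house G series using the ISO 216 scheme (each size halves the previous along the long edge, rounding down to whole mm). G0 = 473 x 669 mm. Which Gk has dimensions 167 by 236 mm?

G0: 473 × 669 mm
G1: 334 × 473 mm
G2: 236 × 334 mm
G3: 167 × 236 mm
G4: 118 × 167 mm
→ matches G3.

G3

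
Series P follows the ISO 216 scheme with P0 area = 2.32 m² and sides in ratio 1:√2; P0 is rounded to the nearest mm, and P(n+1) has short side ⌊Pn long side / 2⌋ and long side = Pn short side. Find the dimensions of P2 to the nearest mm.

640 × 905 mm

Let P0's short side be w mm. w · w√2 = 2.32 m² = 2,320,000 mm², so w ≈ 1280.8 mm and w√2 ≈ 1811.3 mm → P0 = 1281 × 1811 mm.
P1: ⌊1811/2⌋ × 1281 = 905 × 1281 mm
P2: ⌊1281/2⌋ × 905 = 640 × 905 mm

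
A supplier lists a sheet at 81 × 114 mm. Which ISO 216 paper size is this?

C7 (81 × 114 mm)

Aspect ratio 114/81 ≈ 1.407 — close to the ISO √2 ≈ 1.414.
In the C-series (envelope sizes, between A and B): C7 = 81 × 114 mm.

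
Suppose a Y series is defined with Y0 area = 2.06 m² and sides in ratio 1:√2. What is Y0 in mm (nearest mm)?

1207 × 1707 mm

Let the short side be w mm. Then w · w√2 = 2.06 m² = 2,060,000 mm².
w² = 2,060,000/√2, so w ≈ 1206.9 mm; long side = w√2 ≈ 1706.8 mm.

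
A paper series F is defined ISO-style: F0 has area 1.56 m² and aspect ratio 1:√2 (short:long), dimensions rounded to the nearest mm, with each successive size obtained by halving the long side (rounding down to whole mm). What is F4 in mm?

262 × 371 mm

Let F0's short side be w mm. w · w√2 = 1.56 m² = 1,560,000 mm², so w ≈ 1050.3 mm and w√2 ≈ 1485.3 mm → F0 = 1050 × 1485 mm.
F1: ⌊1485/2⌋ × 1050 = 742 × 1050 mm
F2: ⌊1050/2⌋ × 742 = 525 × 742 mm
F3: ⌊742/2⌋ × 525 = 371 × 525 mm
F4: ⌊525/2⌋ × 371 = 262 × 371 mm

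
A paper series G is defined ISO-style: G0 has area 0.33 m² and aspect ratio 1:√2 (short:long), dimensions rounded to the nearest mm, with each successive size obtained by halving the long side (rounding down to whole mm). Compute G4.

Let G0's short side be w mm. w · w√2 = 0.33 m² = 330,000 mm², so w ≈ 483.1 mm and w√2 ≈ 683.1 mm → G0 = 483 × 683 mm.
G1: ⌊683/2⌋ × 483 = 341 × 483 mm
G2: ⌊483/2⌋ × 341 = 241 × 341 mm
G3: ⌊341/2⌋ × 241 = 170 × 241 mm
G4: ⌊241/2⌋ × 170 = 120 × 170 mm

120 × 170 mm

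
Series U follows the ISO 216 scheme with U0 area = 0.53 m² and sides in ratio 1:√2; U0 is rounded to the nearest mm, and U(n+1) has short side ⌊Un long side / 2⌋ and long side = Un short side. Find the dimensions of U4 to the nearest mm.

Let U0's short side be w mm. w · w√2 = 0.53 m² = 530,000 mm², so w ≈ 612.2 mm and w√2 ≈ 865.8 mm → U0 = 612 × 866 mm.
U1: ⌊866/2⌋ × 612 = 433 × 612 mm
U2: ⌊612/2⌋ × 433 = 306 × 433 mm
U3: ⌊433/2⌋ × 306 = 216 × 306 mm
U4: ⌊306/2⌋ × 216 = 153 × 216 mm

153 × 216 mm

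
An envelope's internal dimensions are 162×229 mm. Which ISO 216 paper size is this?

C5 (162 × 229 mm)

Aspect ratio 229/162 ≈ 1.414 — close to the ISO √2 ≈ 1.414.
In the C-series (envelope sizes, between A and B): C5 = 162 × 229 mm.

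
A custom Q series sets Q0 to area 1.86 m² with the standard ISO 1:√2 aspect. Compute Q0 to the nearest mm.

1147 × 1622 mm

Let the short side be w mm. Then w · w√2 = 1.86 m² = 1,860,000 mm².
w² = 1,860,000/√2, so w ≈ 1146.8 mm; long side = w√2 ≈ 1621.9 mm.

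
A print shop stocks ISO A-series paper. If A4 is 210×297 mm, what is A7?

74 × 105 mm

A5: ⌊297/2⌋ × 210 = 148 × 210 mm
A6: ⌊210/2⌋ × 148 = 105 × 148 mm
A7: ⌊148/2⌋ × 105 = 74 × 105 mm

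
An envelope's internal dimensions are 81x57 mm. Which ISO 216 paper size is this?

Aspect ratio 81/57 ≈ 1.421 — close to the ISO √2 ≈ 1.414.
In the C-series (envelope sizes, between A and B): C8 = 57 × 81 mm.

C8 (57 × 81 mm)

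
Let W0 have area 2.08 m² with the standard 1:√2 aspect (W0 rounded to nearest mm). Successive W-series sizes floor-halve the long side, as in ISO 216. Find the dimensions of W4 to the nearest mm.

Let W0's short side be w mm. w · w√2 = 2.08 m² = 2,080,000 mm², so w ≈ 1212.8 mm and w√2 ≈ 1715.1 mm → W0 = 1213 × 1715 mm.
W1: ⌊1715/2⌋ × 1213 = 857 × 1213 mm
W2: ⌊1213/2⌋ × 857 = 606 × 857 mm
W3: ⌊857/2⌋ × 606 = 428 × 606 mm
W4: ⌊606/2⌋ × 428 = 303 × 428 mm

303 × 428 mm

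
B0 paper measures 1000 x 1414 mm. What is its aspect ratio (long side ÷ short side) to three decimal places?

1414 / 1000 = 1.414
Matches √2 ≈ 1.414 — the ISO 216 defining ratio.

1.414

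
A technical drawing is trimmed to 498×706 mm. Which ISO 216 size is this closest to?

Aspect ratio 706/498 ≈ 1.418 — close to the ISO √2 ≈ 1.414.
In the B-series (B0 = 1000 × 1414 mm): B2 = 500 × 707 mm.
Off by 3 mm total — nearest standard size.

B2 (500 × 707 mm)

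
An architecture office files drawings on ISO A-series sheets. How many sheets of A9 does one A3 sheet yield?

A3 = 297 × 420 mm; A9 = 37 × 52 mm.
Each halving step doubles the count; 6 steps from A3 to A9.
2^6 = 64.

64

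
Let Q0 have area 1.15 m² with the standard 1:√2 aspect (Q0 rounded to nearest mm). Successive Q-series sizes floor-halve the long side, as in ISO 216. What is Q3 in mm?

318 × 451 mm

Let Q0's short side be w mm. w · w√2 = 1.15 m² = 1,150,000 mm², so w ≈ 901.8 mm and w√2 ≈ 1275.3 mm → Q0 = 902 × 1275 mm.
Q1: ⌊1275/2⌋ × 902 = 637 × 902 mm
Q2: ⌊902/2⌋ × 637 = 451 × 637 mm
Q3: ⌊637/2⌋ × 451 = 318 × 451 mm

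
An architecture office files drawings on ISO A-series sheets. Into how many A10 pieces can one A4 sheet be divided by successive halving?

64

A4 = 210 × 297 mm; A10 = 26 × 37 mm.
Each halving step doubles the count; 6 steps from A4 to A10.
2^6 = 64.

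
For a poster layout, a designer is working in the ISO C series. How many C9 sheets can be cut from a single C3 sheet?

64

Each ISO step halves the sheet: 1 × C3 → 2 × C4 → 4 × C5 → 8 × C6 → …
From C3 to C9 is 6 halving steps: 2^6 = 64.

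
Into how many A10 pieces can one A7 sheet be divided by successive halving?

8

Each ISO step halves the sheet: 1 × A7 → 2 × A8 → 4 × A9 → 8 × A10
From A7 to A10 is 3 halving steps: 2^3 = 8.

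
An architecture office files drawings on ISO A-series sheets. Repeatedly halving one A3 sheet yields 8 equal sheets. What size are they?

A6

8 = 2^3, so 3 halving steps.
A3 → A4 → … → A6 after 3 steps.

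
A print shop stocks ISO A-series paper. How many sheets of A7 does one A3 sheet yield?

A3 = 297 × 420 mm; A7 = 74 × 105 mm.
Each halving step doubles the count; 4 steps from A3 to A7.
2^4 = 16.

16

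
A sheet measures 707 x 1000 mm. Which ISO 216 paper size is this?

Aspect ratio 1000/707 ≈ 1.414 — close to the ISO √2 ≈ 1.414.
In the B-series (B0 = 1000 × 1414 mm): B1 = 707 × 1000 mm.

B1 (707 × 1000 mm)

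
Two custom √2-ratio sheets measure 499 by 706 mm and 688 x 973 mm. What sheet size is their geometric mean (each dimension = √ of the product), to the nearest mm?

Short side: √(499 · 688) = √343312 ≈ 585.9 → 586 mm
Long side: √(706 · 973) = √686938 ≈ 828.8 → 829 mm

586 × 829 mm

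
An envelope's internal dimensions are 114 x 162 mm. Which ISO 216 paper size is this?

C6 (114 × 162 mm)

Aspect ratio 162/114 ≈ 1.421 — close to the ISO √2 ≈ 1.414.
In the C-series (envelope sizes, between A and B): C6 = 114 × 162 mm.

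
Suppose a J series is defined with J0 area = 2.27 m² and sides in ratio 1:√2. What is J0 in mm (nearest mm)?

1267 × 1792 mm

Let the short side be w mm. Then w · w√2 = 2.27 m² = 2,270,000 mm².
w² = 2,270,000/√2, so w ≈ 1266.9 mm; long side = w√2 ≈ 1791.7 mm.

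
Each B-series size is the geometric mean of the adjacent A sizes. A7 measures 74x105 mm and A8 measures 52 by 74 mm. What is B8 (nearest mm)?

62 × 88 mm

Short side: √(74 · 52) = √3848 ≈ 62.0 → 62 mm
Long side: √(105 · 74) = √7770 ≈ 88.1 → 88 mm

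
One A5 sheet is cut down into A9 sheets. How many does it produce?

Each ISO step halves the sheet: 1 × A5 → 2 × A6 → 4 × A7 → 8 × A8 → …
From A5 to A9 is 4 halving steps: 2^4 = 16.

16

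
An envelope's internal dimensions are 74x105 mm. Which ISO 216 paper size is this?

A7 (74 × 105 mm)

Aspect ratio 105/74 ≈ 1.419 — close to the ISO √2 ≈ 1.414.
In the A-series (A0 area = 1 m²): A7 = 74 × 105 mm.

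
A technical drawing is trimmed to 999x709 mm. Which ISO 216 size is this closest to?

Aspect ratio 999/709 ≈ 1.409 — close to the ISO √2 ≈ 1.414.
In the B-series (B0 = 1000 × 1414 mm): B1 = 707 × 1000 mm.
Off by 3 mm total — nearest standard size.

B1 (707 × 1000 mm)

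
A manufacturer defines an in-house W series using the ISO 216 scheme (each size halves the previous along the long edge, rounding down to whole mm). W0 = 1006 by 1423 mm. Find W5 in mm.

177 × 251 mm

W1: ⌊1423/2⌋ × 1006 = 711 × 1006 mm
W2: ⌊1006/2⌋ × 711 = 503 × 711 mm
W3: ⌊711/2⌋ × 503 = 355 × 503 mm
W4: ⌊503/2⌋ × 355 = 251 × 355 mm
W5: ⌊355/2⌋ × 251 = 177 × 251 mm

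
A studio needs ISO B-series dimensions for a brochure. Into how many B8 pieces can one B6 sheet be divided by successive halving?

Each ISO step halves the sheet: 1 × B6 → 2 × B7 → 4 × B8
From B6 to B8 is 2 halving steps: 2^2 = 4.

4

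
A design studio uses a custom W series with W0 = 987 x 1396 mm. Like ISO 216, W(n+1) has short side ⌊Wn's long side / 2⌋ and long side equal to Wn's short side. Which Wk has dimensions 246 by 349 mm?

W0: 987 × 1396 mm
W1: 698 × 987 mm
W2: 493 × 698 mm
W3: 349 × 493 mm
W4: 246 × 349 mm
W5: 174 × 246 mm
→ matches W4.

W4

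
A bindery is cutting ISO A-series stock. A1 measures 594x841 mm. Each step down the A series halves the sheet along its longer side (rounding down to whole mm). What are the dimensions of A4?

210 × 297 mm

A2: ⌊841/2⌋ × 594 = 420 × 594 mm
A3: ⌊594/2⌋ × 420 = 297 × 420 mm
A4: ⌊420/2⌋ × 297 = 210 × 297 mm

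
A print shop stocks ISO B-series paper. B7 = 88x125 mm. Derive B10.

31 × 44 mm

B8: ⌊125/2⌋ × 88 = 62 × 88 mm
B9: ⌊88/2⌋ × 62 = 44 × 62 mm
B10: ⌊62/2⌋ × 44 = 31 × 44 mm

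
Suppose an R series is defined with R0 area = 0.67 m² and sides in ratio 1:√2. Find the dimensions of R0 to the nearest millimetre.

Let the short side be w mm. Then w · w√2 = 0.67 m² = 670,000 mm².
w² = 670,000/√2, so w ≈ 688.3 mm; long side = w√2 ≈ 973.4 mm.

688 × 973 mm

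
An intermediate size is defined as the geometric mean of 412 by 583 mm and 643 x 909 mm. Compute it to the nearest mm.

515 × 728 mm

Short side: √(412 · 643) = √264916 ≈ 514.7 → 515 mm
Long side: √(583 · 909) = √529947 ≈ 728.0 → 728 mm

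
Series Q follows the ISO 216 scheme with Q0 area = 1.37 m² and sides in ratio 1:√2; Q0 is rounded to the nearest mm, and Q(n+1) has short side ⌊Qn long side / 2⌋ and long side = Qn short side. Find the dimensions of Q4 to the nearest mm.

246 × 348 mm

Let Q0's short side be w mm. w · w√2 = 1.37 m² = 1,370,000 mm², so w ≈ 984.2 mm and w√2 ≈ 1391.9 mm → Q0 = 984 × 1392 mm.
Q1: ⌊1392/2⌋ × 984 = 696 × 984 mm
Q2: ⌊984/2⌋ × 696 = 492 × 696 mm
Q3: ⌊696/2⌋ × 492 = 348 × 492 mm
Q4: ⌊492/2⌋ × 348 = 246 × 348 mm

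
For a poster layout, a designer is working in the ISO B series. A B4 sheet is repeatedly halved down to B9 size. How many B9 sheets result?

Each ISO step halves the sheet: 1 × B4 → 2 × B5 → 4 × B6 → 8 × B7 → …
From B4 to B9 is 5 halving steps: 2^5 = 32.

32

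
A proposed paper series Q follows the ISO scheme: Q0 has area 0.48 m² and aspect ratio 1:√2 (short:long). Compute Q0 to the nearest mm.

583 × 824 mm

Let the short side be w mm. Then w · w√2 = 0.48 m² = 480,000 mm².
w² = 480,000/√2, so w ≈ 582.6 mm; long side = w√2 ≈ 823.9 mm.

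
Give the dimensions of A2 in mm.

A0 = 841 × 1189 mm (A0 has area 1 m², aspect 1:√2).
A1: ⌊1189/2⌋ × 841 = 594 × 841 mm
A2: ⌊841/2⌋ × 594 = 420 × 594 mm

420 × 594 mm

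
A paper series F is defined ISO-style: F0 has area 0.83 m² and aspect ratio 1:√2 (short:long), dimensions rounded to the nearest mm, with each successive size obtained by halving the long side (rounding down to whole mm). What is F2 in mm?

383 × 541 mm

Let F0's short side be w mm. w · w√2 = 0.83 m² = 830,000 mm², so w ≈ 766.1 mm and w√2 ≈ 1083.4 mm → F0 = 766 × 1083 mm.
F1: ⌊1083/2⌋ × 766 = 541 × 766 mm
F2: ⌊766/2⌋ × 541 = 383 × 541 mm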